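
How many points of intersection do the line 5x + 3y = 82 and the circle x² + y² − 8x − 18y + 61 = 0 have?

d² = (5·4 + 3·9 − (82))²/34 = 1225/34; r² = 36.
Since d² > r², the line lies outside the circle.

0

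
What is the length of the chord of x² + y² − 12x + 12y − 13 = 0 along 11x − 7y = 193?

√170

From the line, y = (−193 + 11x)/7. Substituting:
170x² − 3910x + 20400 = 0  ⟹  x² − 23x + 120 = 0
x = 15 or x = 8, giving (15, −4) and (8, −15).
Chord length = distance between (15, −4) and (8, −15) = √170 = √170.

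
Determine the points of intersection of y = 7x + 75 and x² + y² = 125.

(−11, −2) and (−10, 5)

From the line, y = 7x + 75. Substituting:
50x² + 1050x + 5500 = 0  ⟹  x² + 21x + 110 = 0
x = −10 or x = −11, giving (−10, 5) and (−11, −2).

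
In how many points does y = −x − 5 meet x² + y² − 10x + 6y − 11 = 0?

2

Substituting the line into the circle gives 2x² − 6x − 16 = 0.
Discriminant = (−6)² − 4·2·(−16) = 164 > 0.
Two real roots: the line is a secant.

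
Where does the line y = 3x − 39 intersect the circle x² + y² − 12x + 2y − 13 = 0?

(11, −6) and (13, 0)

From the line, y = 3x − 39. Substituting:
10x² − 240x + 1430 = 0  ⟹  x² − 24x + 143 = 0
x = 13 or x = 11, giving (13, 0) and (11, −6).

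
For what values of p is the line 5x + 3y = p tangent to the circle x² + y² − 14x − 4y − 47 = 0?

For a tangent, require d(centre, line) = r = 10.
|5·7 + 3·2 − p| / √34 = 10
|p − (41)| = 10√34.

p = 41 ± 10√34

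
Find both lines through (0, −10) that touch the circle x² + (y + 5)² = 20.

x − 2y = 20 and x + 2y = −20

Let a tangent through (0, −10) have slope m. Its distance from (0, −5) must equal 2√5:
[m·(0) − (5)]² = 20(m² + 1)
4m² − 1 = 0, so m = 1/2 or m = −1/2.
Through (0, −10) these give x − 2y = 20 and x + 2y = −20.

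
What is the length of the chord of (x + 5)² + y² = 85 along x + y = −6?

Centre (−5, 0), r² = 85. Perpendicular distance d from centre to line = |1| / √2 = 1/√2.
Chord = 2√(r² − d²) = 2·√(169/2) = 13√2.

13√2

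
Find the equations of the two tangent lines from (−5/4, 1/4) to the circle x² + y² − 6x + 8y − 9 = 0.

A line y − (1/4) = m(x − (−5/4)) is tangent when its distance from (3, −4) is √34:
[m·(17/4) − (−17/4)]² = 34(m² + 1)
15m² − 34m + 15 = 0, so m = 3/5 or m = 5/3.
Through (−5/4, 1/4) these give 3x − 5y = −5 and 5x − 3y = −7.

3x − 5y = −5 and 5x − 3y = −7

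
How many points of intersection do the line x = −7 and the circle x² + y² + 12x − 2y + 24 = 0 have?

Substituting the line into the circle gives y² − 2y − 11 = 0.
Δ = 4 − (−44) = 48.
Two real roots: the line is a secant.

2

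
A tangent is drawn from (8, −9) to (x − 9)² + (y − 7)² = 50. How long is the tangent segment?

3√23

Centre (9, 7), r² = 50. |PO|² = (−1)² + (−16)² = 257.
The tangent meets the radius at right angles, so tangent² = |PO|² − r² = 257 − 50 = 207.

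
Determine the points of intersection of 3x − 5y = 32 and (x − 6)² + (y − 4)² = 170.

(−1, −7) and (19, 5)

Substitute y = (−32 + 3x)/5:
34x² − 612x − 646 = 0  ⟹  x² − 18x − 19 = 0
x = 19 or x = −1, giving (19, 5) and (−1, −7).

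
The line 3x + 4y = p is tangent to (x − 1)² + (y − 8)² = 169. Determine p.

For a tangent, require d(centre, line) = r = 13.
|3·1 + 4·8 − p| / √25 = 13
|p − (35)| = 13·5, so p = 100 or p = −30.

p = −30 or p = 100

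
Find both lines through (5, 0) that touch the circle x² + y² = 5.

Let a tangent through (5, 0) have slope m. Its distance from (0, 0) must equal √5:
[m·(−5) − (0)]² = 5(m² + 1)
4m² − 1 = 0, so m = −1/2 or m = 1/2.
With m = −1/2: x + 2y = 5. With m = 1/2: x − 2y = 5.

x + 2y = 5 and x − 2y = 5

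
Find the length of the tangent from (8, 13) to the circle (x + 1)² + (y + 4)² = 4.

√366

With centre O = (−1, −4), |OP|² = 370 and r² = 4.
The tangent meets the radius at right angles, so tangent² = |PO|² − r² = 370 − 4 = 366.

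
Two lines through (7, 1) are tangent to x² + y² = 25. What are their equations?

4x − 3y = 25 and 3x + 4y = 25

Let a tangent through (7, 1) have slope m. Its distance from (0, 0) must equal 5:
[m·(−7) − (−1)]² = 25(m² + 1)
12m² − 7m − 12 = 0, so m = 4/3 or m = −3/4.
Through (7, 1) these give 4x − 3y = 25 and 3x + 4y = 25.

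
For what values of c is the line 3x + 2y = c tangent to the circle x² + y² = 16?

c = ±4√13

Tangency holds when the distance from the centre (0, 0) to the line equals the radius 4:
|3·0 + 2·0 − c| / √13 = 4
|c| = 4√13.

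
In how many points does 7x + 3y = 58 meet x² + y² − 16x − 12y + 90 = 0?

2

Centre (8, 6), r² = 10. Distance² from centre to line = (16)²/58 = 128/29.
Since d² < r², the line cuts the circle twice.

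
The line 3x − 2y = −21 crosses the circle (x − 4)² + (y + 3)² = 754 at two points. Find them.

Substitute y = (21 + 3x)/2:
13x² + 130x − 2223 = 0  ⟹  x² + 10x − 171 = 0
x = 9 or x = −19, giving (9, 24) and (−19, −18).

(−19, −18) and (9, 24)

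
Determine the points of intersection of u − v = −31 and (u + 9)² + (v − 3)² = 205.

(−22, 9) and (−15, 16)

Express v = u + 31 and substitute into the circle:
2u² + 74u + 660 = 0  ⟹  u² + 37u + 330 = 0
u = −15 or u = −22, giving (−15, 16) and (−22, 9).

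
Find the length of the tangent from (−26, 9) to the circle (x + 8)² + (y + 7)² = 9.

With centre O = (−8, −7), |OP|² = 580 and r² = 9.
By the tangent–radius right angle, tangent length = √(|PO|² − r²) = √571.

√571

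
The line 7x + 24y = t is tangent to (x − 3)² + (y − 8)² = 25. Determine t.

t = 88 or t = 338

For a tangent, require d(centre, line) = r = 5.
|7·3 + 24·8 − t| / √625 = 5
|t − (213)| = 5·25, so t = 338 or t = 88.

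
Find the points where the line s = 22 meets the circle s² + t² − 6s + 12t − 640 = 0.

(22, −24) and (22, 12)

The line gives s = 22. Substituting into the circle:
t² + 12t − 288 = 0
t = 12 or t = −24, giving (22, 12) and (22, −24).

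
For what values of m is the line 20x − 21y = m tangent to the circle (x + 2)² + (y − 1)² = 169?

m = −438 or m = 316

Tangency holds when the distance from the centre (−2, 1) to the line equals the radius 13:
|20·(−2) − 21·1 − m| / √841 = 13
|m − (−61)| = 13·29, so m = 316 or m = −438.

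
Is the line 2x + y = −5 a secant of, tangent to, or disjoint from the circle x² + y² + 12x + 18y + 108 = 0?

d² = (2·(−6) + 1·(−9) − (−5))²/5 = 256/5; r² = 9.
Since d² > r², the line lies outside the circle.

disjoint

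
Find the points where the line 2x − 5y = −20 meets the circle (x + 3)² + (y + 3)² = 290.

Substitute y = (20 + 2x)/5:
29x² + 290x − 5800 = 0  ⟹  x² + 10x − 200 = 0
x = 10 or x = −20, giving (10, 8) and (−20, −4).

(−20, −4) and (10, 8)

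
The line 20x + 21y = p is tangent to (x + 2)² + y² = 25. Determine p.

The line touches the circle iff its distance from (−2, 0) is 5:
|20·(−2) + 21·0 − p| / √841 = 5
|p − (−40)| = 5·29, so p = 105 or p = −185.

p = −185 or p = 105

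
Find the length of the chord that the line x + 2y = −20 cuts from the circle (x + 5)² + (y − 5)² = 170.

From the line, y = (−20 − x)/2. Substituting:
5x² + 100x + 320 = 0  ⟹  x² + 20x + 64 = 0
x = −4 or x = −16, giving (−4, −8) and (−16, −2).
Chord length = distance between (−4, −8) and (−16, −2) = √180 = 6√5.

6√5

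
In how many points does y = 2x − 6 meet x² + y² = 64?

2

Substituting the line into the circle gives 5x² − 24x − 28 = 0.
Δ = 576 − (−560) = 1136.
Two real roots: the line is a secant.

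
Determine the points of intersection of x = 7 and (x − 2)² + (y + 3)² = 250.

The line gives x = 7. Substituting into the circle:
y² + 6y − 216 = 0
y = 12 or y = −18, giving (7, 12) and (7, −18).

(7, −18) and (7, 12)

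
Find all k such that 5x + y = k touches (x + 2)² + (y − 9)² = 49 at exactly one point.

k = −1 ± 7√26

For a tangent, require d(centre, line) = r = 7.
|5·(−2) + 1·9 − k| / √26 = 7
|k − (−1)| = 7√26.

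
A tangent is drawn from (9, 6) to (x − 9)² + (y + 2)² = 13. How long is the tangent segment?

With centre O = (9, −2), |OP|² = 64 and r² = 13.
Power of the point: PT² = |PO|² − r² = 51, so PT = √51.

√51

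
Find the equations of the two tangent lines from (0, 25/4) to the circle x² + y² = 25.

A line y − (25/4) = m(x − (0)) is tangent when its distance from (0, 0) is 5:
(0m − (−25/4))² = 25(m² + 1)
16m² − 9 = 0, so m = −3/4 or m = 3/4.
With m = −3/4: 3x + 4y = 25. With m = 3/4: 3x − 4y = −25.

3x + 4y = 25 and 3x − 4y = −25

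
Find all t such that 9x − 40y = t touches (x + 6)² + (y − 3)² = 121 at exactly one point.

For a tangent, require d(centre, line) = r = 11.
|9·(−6) − 40·3 − t| / √1681 = 11
|t − (−174)| = 11·41, so t = 277 or t = −625.

t = −625 or t = 277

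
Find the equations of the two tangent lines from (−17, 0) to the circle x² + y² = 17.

x − 4y = −17 and x + 4y = −17

Write the tangent as mx − y + (0 − m·(−17)) = 0 and set its distance from the centre to √17:
(17m − (0))² = 17(m² + 1)
16m² − 1 = 0, so m = 1/4 or m = −1/4.
Through (−17, 0) these give x − 4y = −17 and x + 4y = −17.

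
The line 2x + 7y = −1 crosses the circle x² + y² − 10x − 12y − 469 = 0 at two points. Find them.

Substitute y = (−1 − 2x)/7:
53x² − 318x − 22896 = 0  ⟹  x² − 6x − 432 = 0
x = 24 or x = −18, giving (24, −7) and (−18, 5).

(−18, 5) and (24, −7)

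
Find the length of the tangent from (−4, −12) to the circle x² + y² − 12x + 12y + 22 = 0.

√86

Centre (6, −6), r² = 50. |PO|² = (−10)² + (−6)² = 136.
The tangent meets the radius at right angles, so tangent² = |PO|² − r² = 136 − 50 = 86.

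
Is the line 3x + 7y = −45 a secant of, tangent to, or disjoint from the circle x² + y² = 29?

disjoint

Substituting the line into the circle gives 58x² + 270x + 604 = 0.
Discriminant = (270)² − 4·58·(604) = −67228 < 0.
No real roots: the line does not meet the circle.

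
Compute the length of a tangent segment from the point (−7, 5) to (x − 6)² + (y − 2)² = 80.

7√2

Centre (6, 2), r² = 80. |PO|² = (−13)² + (3)² = 178.
The tangent meets the radius at right angles, so tangent² = |PO|² − r² = 178 − 80 = 98.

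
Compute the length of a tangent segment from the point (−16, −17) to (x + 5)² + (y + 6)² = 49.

√193

The centre is (−5, −6) and r = 7. The square of the distance from P to the centre is 121 + 121 = 242.
Power of the point: PT² = |PO|² − r² = 193, so PT = √193.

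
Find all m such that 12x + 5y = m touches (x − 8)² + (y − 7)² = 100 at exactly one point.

m = 1 or m = 261

Tangency holds when the distance from the centre (8, 7) to the line equals the radius 10:
|12·8 + 5·7 − m| / √169 = 10
|m − (131)| = 10·13, so m = 261 or m = 1.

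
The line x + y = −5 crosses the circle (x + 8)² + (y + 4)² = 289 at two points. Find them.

Express y = −x − 5 and substitute into the circle:
2x² + 18x − 224 = 0  ⟹  x² + 9x − 112 = 0
x = 7 or x = −16, giving (7, −12) and (−16, 11).

(−16, 11) and (7, −12)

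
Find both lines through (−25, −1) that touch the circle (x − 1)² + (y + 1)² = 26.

Let a tangent through (−25, −1) have slope m. Its distance from (1, −1) must equal √26:
[m·(26) − (0)]² = 26(m² + 1)
25m² − 1 = 0, so m = −1/5 or m = 1/5.
With m = −1/5: x + 5y = −30. With m = 1/5: x − 5y = −20.

x + 5y = −30 and x − 5y = −20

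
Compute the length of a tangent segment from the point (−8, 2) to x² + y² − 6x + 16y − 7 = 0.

√141

The centre is (3, −8) and r = 4√5. The square of the distance from P to the centre is 121 + 100 = 221.
Power of the point: PT² = |PO|² − r² = 141, so PT = √141.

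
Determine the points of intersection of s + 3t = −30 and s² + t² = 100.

Substitute t = (−30 − s)/3:
10s² + 60s = 0  ⟹  s² + 6s = 0
s = 0 or s = −6, giving (0, −10) and (−6, −8).

(−6, −8) and (0, −10)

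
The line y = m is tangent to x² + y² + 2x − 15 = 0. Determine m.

For a tangent, require d(centre, line) = r = 4.
|0·(−1) + 1·0 − m| / √1 = 4
|m| = 4, so m = 4 or m = −4.

m = −4 or m = 4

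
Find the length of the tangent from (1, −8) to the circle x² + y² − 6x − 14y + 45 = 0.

Centre (3, 7), r² = 13. |PO|² = (−2)² + (−15)² = 229.
By the tangent–radius right angle, tangent length = √(|PO|² − r²) = √216 = 6√6.

6√6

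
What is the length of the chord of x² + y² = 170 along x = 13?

The line gives x = 13. Substituting into the circle:
y² − 1 = 0
y = 1 or y = −1, giving (13, 1) and (13, −1).
|(13, 1) − (13, −1)| = √((0)² + (2)²) = 2.

2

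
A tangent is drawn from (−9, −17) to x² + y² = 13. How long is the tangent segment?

√357

Centre (0, 0), r² = 13. |PO|² = (−9)² + (−17)² = 370.
Power of the point: PT² = |PO|² − r² = 357, so PT = √357.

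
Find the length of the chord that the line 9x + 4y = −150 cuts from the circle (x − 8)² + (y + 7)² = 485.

2√97

From the line, y = (−150 − 9x)/4. Substituting:
97x² + 1940x + 8148 = 0  ⟹  x² + 20x + 84 = 0
x = −6 or x = −14, giving (−6, −24) and (−14, −6).
Chord length = distance between (−6, −24) and (−14, −6) = √388 = 2√97.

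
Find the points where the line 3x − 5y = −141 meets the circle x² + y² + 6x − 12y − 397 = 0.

(−22, 15) and (−2, 27)

Substitute y = (141 + 3x)/5:
34x² + 816x + 1496 = 0  ⟹  x² + 24x + 44 = 0
x = −2 or x = −22, giving (−2, 27) and (−22, 15).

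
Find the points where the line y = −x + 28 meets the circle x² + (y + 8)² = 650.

(17, 11) and (19, 9)

Express y = −x + 28 and substitute into the circle:
2x² − 72x + 646 = 0  ⟹  x² − 36x + 323 = 0
x = 19 or x = 17, giving (19, 9) and (17, 11).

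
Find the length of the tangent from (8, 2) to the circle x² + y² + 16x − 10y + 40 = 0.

Centre (−8, 5), r² = 49. |PO|² = (16)² + (−3)² = 265.
By the tangent–radius right angle, tangent length = √(|PO|² − r²) = √216 = 6√6.

6√6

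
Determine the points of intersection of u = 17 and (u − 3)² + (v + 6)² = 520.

The line gives u = 17. Substituting into the circle:
v² + 12v − 288 = 0
v = 12 or v = −24, giving (17, 12) and (17, −24).

(17, −24) and (17, 12)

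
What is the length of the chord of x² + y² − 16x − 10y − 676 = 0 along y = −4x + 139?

The distance from (8, 5) to the line is 102/√17, and r² = 765.
Half the chord is √(r² − d²) = √(153), so the full chord is 6√17.

6√17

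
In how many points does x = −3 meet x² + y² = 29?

d² = (1·0 + 0·0 − (−3))² = 9; r² = 29.
Since d² < r², the line cuts the circle twice.

2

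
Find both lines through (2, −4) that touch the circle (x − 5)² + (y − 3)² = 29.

A line y − (−4) = m(x − (2)) is tangent when its distance from (5, 3) is √29:
(3m − (7))² = 29(m² + 1)
10m² + 21m − 10 = 0, so m = 2/5 or m = −5/2.
With m = 2/5: 2x − 5y = 24. With m = −5/2: 5x + 2y = 2.

2x − 5y = 24 and 5x + 2y = 2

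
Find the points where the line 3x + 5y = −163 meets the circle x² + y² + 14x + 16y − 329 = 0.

Express y = (−163 − 3x)/5 and substitute into the circle:
34x² + 1088x + 5304 = 0  ⟹  x² + 32x + 156 = 0
x = −6 or x = −26, giving (−6, −29) and (−26, −17).

(−26, −17) and (−6, −29)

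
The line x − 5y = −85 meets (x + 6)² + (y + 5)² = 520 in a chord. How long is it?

4√26

From the line, y = (85 + x)/5. Substituting:
26x² + 520x = 0  ⟹  x² + 20x = 0
x = 0 or x = −20, giving (0, 17) and (−20, 13).
Chord length = distance between (0, 17) and (−20, 13) = √416 = 4√26.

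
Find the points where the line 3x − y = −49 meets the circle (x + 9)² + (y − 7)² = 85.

Substitute y = 3x + 49:
10x² + 270x + 1760 = 0  ⟹  x² + 27x + 176 = 0
x = −11 or x = −16, giving (−11, 16) and (−16, 1).

(−16, 1) and (−11, 16)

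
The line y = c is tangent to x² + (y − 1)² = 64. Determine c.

c = −7 or c = 9

The line touches the circle iff its distance from (0, 1) is 8:
|0·0 + 1·1 − c| / √1 = 8
|c − (1)| = 8, so c = 9 or c = −7.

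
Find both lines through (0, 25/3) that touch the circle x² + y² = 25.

4x − 3y = −25 and 4x + 3y = 25

Let a tangent through (0, 25/3) have slope m. Its distance from (0, 0) must equal 5:
(0m − (−25/3))² = 25(m² + 1)
9m² − 16 = 0, so m = 4/3 or m = −4/3.
Through (0, 25/3) these give 4x − 3y = −25 and 4x + 3y = 25.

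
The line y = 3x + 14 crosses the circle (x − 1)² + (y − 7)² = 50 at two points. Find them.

Substitute y = 3x + 14:
10x² + 40x = 0  ⟹  x² + 4x = 0
x = 0 or x = −4, giving (0, 14) and (−4, 2).

(−4, 2) and (0, 14)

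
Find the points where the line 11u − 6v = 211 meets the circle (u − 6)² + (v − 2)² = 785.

Express v = (−211 + 11u)/6 and substitute into the circle:
157u² − 5338u + 22765 = 0  ⟹  u² − 34u + 145 = 0
u = 29 or u = 5, giving (29, 18) and (5, −26).

(5, −26) and (29, 18)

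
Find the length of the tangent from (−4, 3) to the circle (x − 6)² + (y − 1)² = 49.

√55

Centre (6, 1), r² = 49. |PO|² = (−10)² + (2)² = 104.
By the tangent–radius right angle, tangent length = √(|PO|² − r²) = √55.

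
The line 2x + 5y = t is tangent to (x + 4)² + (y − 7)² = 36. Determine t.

t = 27 ± 6√29

The line touches the circle iff its distance from (−4, 7) is 6:
|2·(−4) + 5·7 − t| / √29 = 6
|t − (27)| = 6√29.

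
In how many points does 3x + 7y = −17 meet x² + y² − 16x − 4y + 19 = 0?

0

Substituting the line into the circle gives 58x² − 598x + 1696 = 0.
Discriminant = (−598)² − 4·58·(1696) = −35868 < 0.
No real roots: the line does not meet the circle.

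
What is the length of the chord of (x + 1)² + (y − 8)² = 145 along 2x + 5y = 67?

4√29

Centre (−1, 8), r² = 145. Perpendicular distance d from centre to line = |−29| / √29 = 29/√29.
Half the chord is √(r² − d²) = √(116), so the full chord is 4√29.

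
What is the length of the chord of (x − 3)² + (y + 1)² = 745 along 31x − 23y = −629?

Express y = (629 + 31x)/23 and substitute into the circle:
1490x² + 37250x + 35760 = 0  ⟹  x² + 25x + 24 = 0
x = −1 or x = −24, giving (−1, 26) and (−24, −5).
|(−1, 26) − (−24, −5)| = √((23)² + (31)²) = √1490.

√1490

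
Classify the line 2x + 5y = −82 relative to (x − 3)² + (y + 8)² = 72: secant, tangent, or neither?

Substituting the line into the circle gives 29x² + 18x + 189 = 0.
Δ = 324 − 21924 = −21600.
No real roots: the line does not meet the circle.

neither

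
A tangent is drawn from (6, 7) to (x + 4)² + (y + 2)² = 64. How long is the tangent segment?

3√13

The centre is (−4, −2) and r = 8. The square of the distance from P to the centre is 100 + 81 = 181.
By the tangent–radius right angle, tangent length = √(|PO|² − r²) = √117 = 3√13.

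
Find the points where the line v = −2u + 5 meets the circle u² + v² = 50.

(−1, 7) and (5, −5)

Express v = −2u + 5 and substitute into the circle:
5u² − 20u − 25 = 0  ⟹  u² − 4u − 5 = 0
u = 5 or u = −1, giving (5, −5) and (−1, 7).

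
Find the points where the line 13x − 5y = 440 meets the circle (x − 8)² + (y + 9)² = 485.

Express y = (−440 + 13x)/5 and substitute into the circle:
194x² − 10670x + 145500 = 0  ⟹  x² − 55x + 750 = 0
x = 30 or x = 25, giving (30, −10) and (25, −23).

(25, −23) and (30, −10)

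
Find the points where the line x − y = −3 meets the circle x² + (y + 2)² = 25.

Express y = x + 3 and substitute into the circle:
2x² + 10x = 0  ⟹  x² + 5x = 0
x = 0 or x = −5, giving (0, 3) and (−5, −2).

(−5, −2) and (0, 3)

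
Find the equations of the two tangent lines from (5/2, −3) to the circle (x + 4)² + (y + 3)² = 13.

2x + 3y = −4 and 2x − 3y = 14

Let a tangent through (5/2, −3) have slope m. Its distance from (−4, −3) must equal √13:
[m·(−13/2) − (0)]² = 13(m² + 1)
9m² − 4 = 0, so m = −2/3 or m = 2/3.
Through (5/2, −3) these give 2x + 3y = −4 and 2x − 3y = 14.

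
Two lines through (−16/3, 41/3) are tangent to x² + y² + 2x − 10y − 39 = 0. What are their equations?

x + 8y = 104 and 7x − 4y = −92

A line y − (41/3) = m(x − (−16/3)) is tangent when its distance from (−1, 5) is √65:
(13/3m − (−26/3))² = 65(m² + 1)
32m² − 52m − 7 = 0, so m = −1/8 or m = 7/4.
With m = −1/8: x + 8y = 104. With m = 7/4: 7x − 4y = −92.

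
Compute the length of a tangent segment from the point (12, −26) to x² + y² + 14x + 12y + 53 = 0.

The centre is (−7, −6) and r = 4√2. The square of the distance from P to the centre is 361 + 400 = 761.
Power of the point: PT² = |PO|² − r² = 729, so PT = 27.

27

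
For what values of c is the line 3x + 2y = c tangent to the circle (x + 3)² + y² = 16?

c = −9 ± 4√13

Tangency holds when the distance from the centre (−3, 0) to the line equals the radius 4:
|3·(−3) + 2·0 − c| / √13 = 4
|c − (−9)| = 4√13.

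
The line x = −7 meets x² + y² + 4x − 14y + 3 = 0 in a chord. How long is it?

10

The distance from (−2, 7) to the line is 5, and r² = 50.
Chord = 2√(r² − d²) = 2·√(25) = 10.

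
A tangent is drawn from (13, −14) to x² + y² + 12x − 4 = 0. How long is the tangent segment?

With centre O = (−6, 0), |OP|² = 557 and r² = 40.
Power of the point: PT² = |PO|² − r² = 517, so PT = √517.

√517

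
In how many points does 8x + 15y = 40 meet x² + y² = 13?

2

d² = (8·0 + 15·0 − (40))²/289 = 1600/289; r² = 13.
Since d² < r², the line cuts the circle twice.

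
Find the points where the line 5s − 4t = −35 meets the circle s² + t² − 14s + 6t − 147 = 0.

(−7, 0) and (1, 10)

Substitute t = (35 + 5s)/4:
41s² + 246s − 287 = 0  ⟹  s² + 6s − 7 = 0
s = 1 or s = −7, giving (1, 10) and (−7, 0).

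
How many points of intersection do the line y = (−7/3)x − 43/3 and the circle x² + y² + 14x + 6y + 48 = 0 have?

Substituting the line into the circle gives 58x² + 602x + 1507 = 0.
Discriminant = (602)² − 4·58·(1507) = 12780 > 0.
Two real roots: the line is a secant.

2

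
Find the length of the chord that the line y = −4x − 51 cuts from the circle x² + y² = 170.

Centre (0, 0), r² = 170. Perpendicular distance d from centre to line = |51| / √17 = 51/√17.
Half the chord is √(r² − d²) = √(17), so the full chord is 2√17.

2√17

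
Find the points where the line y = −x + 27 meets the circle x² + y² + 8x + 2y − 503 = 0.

Substitute y = −x + 27:
2x² − 48x + 280 = 0  ⟹  x² − 24x + 140 = 0
x = 14 or x = 10, giving (14, 13) and (10, 17).

(10, 17) and (14, 13)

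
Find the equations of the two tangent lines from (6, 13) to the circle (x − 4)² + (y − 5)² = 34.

Let a tangent through (6, 13) have slope m. Its distance from (4, 5) must equal √34:
(−2m − (−8))² = 34(m² + 1)
15m² + 16m − 15 = 0, so m = −5/3 or m = 3/5.
With m = −5/3: 5x + 3y = 69. With m = 3/5: 3x − 5y = −47.

5x + 3y = 69 and 3x − 5y = −47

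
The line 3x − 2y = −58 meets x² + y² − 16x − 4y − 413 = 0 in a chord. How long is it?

2√13

From the line, y = (58 + 3x)/2. Substituting:
13x² + 260x + 1248 = 0  ⟹  x² + 20x + 96 = 0
x = −8 or x = −12, giving (−8, 17) and (−12, 11).
|(−8, 17) − (−12, 11)| = √((4)² + (6)²) = 2√13.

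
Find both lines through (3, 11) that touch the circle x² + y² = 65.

7x + 4y = 65 and 4x − 7y = −65

Let a tangent through (3, 11) have slope m. Its distance from (0, 0) must equal √65:
(−3m − (−11))² = 65(m² + 1)
28m² + 33m − 28 = 0, so m = −7/4 or m = 4/7.
Through (3, 11) these give 7x + 4y = 65 and 4x − 7y = −65.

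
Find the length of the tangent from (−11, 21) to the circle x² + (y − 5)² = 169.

4√13

With centre O = (0, 5), |OP|² = 377 and r² = 169.
The tangent meets the radius at right angles, so tangent² = |PO|² − r² = 377 − 169 = 208.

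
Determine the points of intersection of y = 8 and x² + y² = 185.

From the line, y = 8. Substituting:
x² − 121 = 0
x = 11 or x = −11, giving (11, 8) and (−11, 8).

(−11, 8) and (11, 8)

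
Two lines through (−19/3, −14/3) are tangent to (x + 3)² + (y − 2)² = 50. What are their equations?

Write the tangent as mx − y + (−14/3 − m·(−19/3)) = 0 and set its distance from the centre to 5√2:
[m·(10/3) − (20/3)]² = 50(m² + 1)
7m² + 8m + 1 = 0, so m = −1/7 or m = −1.
Through (−19/3, −14/3) these give x + 7y = −39 and x + y = −11.

x + 7y = −39 and x + y = −11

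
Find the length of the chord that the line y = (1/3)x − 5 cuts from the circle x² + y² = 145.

7√10

Substitute y = (−15 + x)/3:
10x² − 30x − 1080 = 0  ⟹  x² − 3x − 108 = 0
x = 12 or x = −9, giving (12, −1) and (−9, −8).
Chord length = distance between (12, −1) and (−9, −8) = √490 = 7√10.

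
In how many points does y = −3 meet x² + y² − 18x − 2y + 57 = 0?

2

Substituting the line into the circle gives x² − 18x + 72 = 0.
Δ = 324 − 288 = 36.
Two real roots: the line is a secant.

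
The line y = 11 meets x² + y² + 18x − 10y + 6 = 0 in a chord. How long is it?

From the line, y = 11. Substituting:
x² + 18x + 17 = 0
x = −1 or x = −17, giving (−1, 11) and (−17, 11).
|(−1, 11) − (−17, 11)| = √((16)² + (0)²) = 16.

16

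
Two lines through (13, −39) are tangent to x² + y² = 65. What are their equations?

Let a tangent through (13, −39) have slope m. Its distance from (0, 0) must equal √65:
(−13m − (39))² = 65(m² + 1)
4m² + 39m + 56 = 0, so m = −8 or m = −7/4.
Through (13, −39) these give 8x + y = 65 and 7x + 4y = −65.

8x + y = 65 and 7x + 4y = −65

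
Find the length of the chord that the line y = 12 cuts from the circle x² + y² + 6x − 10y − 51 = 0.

Substitute y = 12:
x² + 6x − 27 = 0
x = 3 or x = −9, giving (3, 12) and (−9, 12).
|(3, 12) − (−9, 12)| = √((12)² + (0)²) = 12.

12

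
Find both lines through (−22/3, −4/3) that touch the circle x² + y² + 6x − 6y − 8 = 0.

x + 5y = −14 and 5x + y = −38

Let a tangent through (−22/3, −4/3) have slope m. Its distance from (−3, 3) must equal √26:
(13/3m − (13/3))² = 26(m² + 1)
5m² + 26m + 5 = 0, so m = −1/5 or m = −5.
Through (−22/3, −4/3) these give x + 5y = −14 and 5x + y = −38.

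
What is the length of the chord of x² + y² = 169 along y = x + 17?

7√2

Substitute y = x + 17:
2x² + 34x + 120 = 0  ⟹  x² + 17x + 60 = 0
x = −5 or x = −12, giving (−5, 12) and (−12, 5).
|(−5, 12) − (−12, 5)| = √((7)² + (7)²) = 7√2.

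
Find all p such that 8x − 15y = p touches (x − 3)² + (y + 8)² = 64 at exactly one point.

p = 8 or p = 280

The line touches the circle iff its distance from (3, −8) is 8:
|8·3 − 15·(−8) − p| / √289 = 8
|p − (144)| = 8·17, so p = 280 or p = 8.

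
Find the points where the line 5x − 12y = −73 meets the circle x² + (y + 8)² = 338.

Express y = (73 + 5x)/12 and substitute into the circle:
169x² + 1690x − 20111 = 0  ⟹  x² + 10x − 119 = 0
x = 7 or x = −17, giving (7, 9) and (−17, −1).

(−17, −1) and (7, 9)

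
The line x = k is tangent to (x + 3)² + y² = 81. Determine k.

k = −12 or k = 6

The line touches the circle iff its distance from (−3, 0) is 9:
|1·(−3) + 0·0 − k| / √1 = 9
|k − (−3)| = 9, so k = 6 or k = −12.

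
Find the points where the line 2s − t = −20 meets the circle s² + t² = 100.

Express t = 2s + 20 and substitute into the circle:
5s² + 80s + 300 = 0  ⟹  s² + 16s + 60 = 0
s = −6 or s = −10, giving (−6, 8) and (−10, 0).

(−10, 0) and (−6, 8)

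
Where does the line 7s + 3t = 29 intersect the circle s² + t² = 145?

From the line, t = (29 − 7s)/3. Substituting:
58s² − 406s − 464 = 0  ⟹  s² − 7s − 8 = 0
s = 8 or s = −1, giving (8, −9) and (−1, 12).

(−1, 12) and (8, −9)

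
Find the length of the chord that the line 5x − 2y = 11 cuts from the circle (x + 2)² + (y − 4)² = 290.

6√29

From the line, y = (−11 + 5x)/2. Substituting:
29x² − 174x − 783 = 0  ⟹  x² − 6x − 27 = 0
x = 9 or x = −3, giving (9, 17) and (−3, −13).
Chord length = distance between (9, 17) and (−3, −13) = √1044 = 6√29.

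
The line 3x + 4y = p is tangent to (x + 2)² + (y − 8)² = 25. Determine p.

p = 1 or p = 51

Tangency holds when the distance from the centre (−2, 8) to the line equals the radius 5:
|3·(−2) + 4·8 − p| / √25 = 5
|p − (26)| = 5·5, so p = 51 or p = 1.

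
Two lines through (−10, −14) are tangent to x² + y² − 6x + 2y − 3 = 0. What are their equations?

3x − 2y = −2 and 2x − 3y = 22

Let a tangent through (−10, −14) have slope m. Its distance from (3, −1) must equal √13:
(13m − (13))² = 13(m² + 1)
6m² − 13m + 6 = 0, so m = 3/2 or m = 2/3.
Through (−10, −14) these give 3x − 2y = −2 and 2x − 3y = 22.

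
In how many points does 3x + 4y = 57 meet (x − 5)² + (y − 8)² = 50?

2

Substituting the line into the circle gives 25x² − 310x + 225 = 0.
Discriminant = (−310)² − 4·25·(225) = 73600 > 0.
Two real roots: the line is a secant.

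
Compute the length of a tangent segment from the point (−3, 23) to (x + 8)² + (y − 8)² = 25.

Centre (−8, 8), r² = 25. |PO|² = (5)² + (15)² = 250.
Power of the point: PT² = |PO|² − r² = 225, so PT = 15.

15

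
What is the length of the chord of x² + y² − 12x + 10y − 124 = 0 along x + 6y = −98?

The distance from (6, −5) to the line is 74/√37, and r² = 185.
Half the chord is √(r² − d²) = √(37), so the full chord is 2√37.

2√37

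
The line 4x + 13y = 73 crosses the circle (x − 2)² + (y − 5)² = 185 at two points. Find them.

(−11, 9) and (15, 1)

From the line, y = (73 − 4x)/13. Substituting:
185x² − 740x − 30525 = 0  ⟹  x² − 4x − 165 = 0
x = 15 or x = −11, giving (15, 1) and (−11, 9).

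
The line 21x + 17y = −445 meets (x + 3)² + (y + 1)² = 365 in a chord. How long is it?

The distance from (−3, −1) to the line is 365/√730, and r² = 365.
Half the chord is √(r² − d²) = √(365/2), so the full chord is √730.

√730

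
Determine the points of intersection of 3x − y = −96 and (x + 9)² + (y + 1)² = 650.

(−34, −6) and (−26, 18)

From the line, y = 3x + 96. Substituting:
10x² + 600x + 8840 = 0  ⟹  x² + 60x + 884 = 0
x = −26 or x = −34, giving (−26, 18) and (−34, −6).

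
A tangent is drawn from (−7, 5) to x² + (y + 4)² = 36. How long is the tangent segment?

With centre O = (0, −4), |OP|² = 130 and r² = 36.
Power of the point: PT² = |PO|² − r² = 94, so PT = √94.

√94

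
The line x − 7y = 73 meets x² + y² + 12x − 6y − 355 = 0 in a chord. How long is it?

From the line, y = (−73 + x)/7. Substituting:
50x² + 400x − 9000 = 0  ⟹  x² + 8x − 180 = 0
x = 10 or x = −18, giving (10, −9) and (−18, −13).
Chord length = distance between (10, −9) and (−18, −13) = √800 = 20√2.

20√2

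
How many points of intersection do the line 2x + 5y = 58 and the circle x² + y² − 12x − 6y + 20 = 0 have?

Substituting the line into the circle gives 29x² − 472x + 2124 = 0.
Discriminant = (−472)² − 4·29·(2124) = −23600 < 0.
No real roots: the line does not meet the circle.

0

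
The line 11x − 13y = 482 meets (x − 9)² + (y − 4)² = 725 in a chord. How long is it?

√290

Express y = (−482 + 11x)/13 and substitute into the circle:
290x² − 14790x + 176320 = 0  ⟹  x² − 51x + 608 = 0
x = 32 or x = 19, giving (32, −10) and (19, −21).
|(32, −10) − (19, −21)| = √((13)² + (11)²) = √290.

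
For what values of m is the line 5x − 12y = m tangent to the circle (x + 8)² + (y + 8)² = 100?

For a tangent, require d(centre, line) = r = 10.
|5·(−8) − 12·(−8) − m| / √169 = 10
|m − (56)| = 10·13, so m = 186 or m = −74.

m = −74 or m = 186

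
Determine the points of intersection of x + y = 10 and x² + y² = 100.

From the line, y = −x + 10. Substituting:
2x² − 20x = 0  ⟹  x² − 10x = 0
x = 10 or x = 0, giving (10, 0) and (0, 10).

(0, 10) and (10, 0)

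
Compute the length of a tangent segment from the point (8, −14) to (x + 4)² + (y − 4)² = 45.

With centre O = (−4, 4), |OP|² = 468 and r² = 45.
By the tangent–radius right angle, tangent length = √(|PO|² − r²) = √423 = 3√47.

3√47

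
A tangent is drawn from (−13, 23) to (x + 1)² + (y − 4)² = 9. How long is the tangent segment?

With centre O = (−1, 4), |OP|² = 505 and r² = 9.
The tangent meets the radius at right angles, so tangent² = |PO|² − r² = 505 − 9 = 496.

4√31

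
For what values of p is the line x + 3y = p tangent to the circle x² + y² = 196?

p = ±14√10

The line touches the circle iff its distance from (0, 0) is 14:
|1·0 + 3·0 − p| / √10 = 14
|p| = 14√10.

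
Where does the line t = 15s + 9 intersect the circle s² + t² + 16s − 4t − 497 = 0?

(−2, −21) and (1, 24)

Express t = 15s + 9 and substitute into the circle:
226s² + 226s − 452 = 0  ⟹  s² + s − 2 = 0
s = 1 or s = −2, giving (1, 24) and (−2, −21).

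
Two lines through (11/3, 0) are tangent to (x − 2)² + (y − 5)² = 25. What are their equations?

A line y − (0) = m(x − (11/3)) is tangent when its distance from (2, 5) is 5:
(−5/3m − (5))² = 25(m² + 1)
4m² − 3m = 0, so m = 3/4 or m = 0.
With m = 3/4: 3x − 4y = 11. With m = 0: y = 0.

3x − 4y = 11 and y = 0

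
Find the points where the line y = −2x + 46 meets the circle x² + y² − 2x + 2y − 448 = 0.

From the line, y = −2x + 46. Substituting:
5x² − 190x + 1760 = 0  ⟹  x² − 38x + 352 = 0
x = 22 or x = 16, giving (22, 2) and (16, 14).

(16, 14) and (22, 2)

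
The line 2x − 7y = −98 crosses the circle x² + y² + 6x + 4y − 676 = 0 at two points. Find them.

Substitute y = (98 + 2x)/7:
53x² + 742x − 20776 = 0  ⟹  x² + 14x − 392 = 0
x = 14 or x = −28, giving (14, 18) and (−28, 6).

(−28, 6) and (14, 18)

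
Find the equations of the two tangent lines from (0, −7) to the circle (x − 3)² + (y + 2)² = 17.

4x + y = −7 and x − 4y = 28

A line y − (−7) = m(x − (0)) is tangent when its distance from (3, −2) is √17:
[m·(3) − (5)]² = 17(m² + 1)
4m² + 15m − 4 = 0, so m = −4 or m = 1/4.
With m = −4: 4x + y = −7. With m = 1/4: x − 4y = 28.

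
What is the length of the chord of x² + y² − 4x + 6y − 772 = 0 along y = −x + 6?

Express y = −x + 6 and substitute into the circle:
2x² − 22x − 700 = 0  ⟹  x² − 11x − 350 = 0
x = 25 or x = −14, giving (25, −19) and (−14, 20).
|(25, −19) − (−14, 20)| = √((39)² + (−39)²) = 39√2.

39√2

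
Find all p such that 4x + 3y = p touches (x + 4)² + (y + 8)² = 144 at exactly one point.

The line touches the circle iff its distance from (−4, −8) is 12:
|4·(−4) + 3·(−8) − p| / √25 = 12
|p − (−40)| = 12·5, so p = 20 or p = −100.

p = −100 or p = 20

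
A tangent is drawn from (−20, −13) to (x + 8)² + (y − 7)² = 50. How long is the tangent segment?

Centre (−8, 7), r² = 50. |PO|² = (−12)² + (−20)² = 544.
Power of the point: PT² = |PO|² − r² = 494, so PT = √494.

√494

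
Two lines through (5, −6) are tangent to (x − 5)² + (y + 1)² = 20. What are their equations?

x + 2y = −7 and x − 2y = 17

Write the tangent as mx − y + (−6 − m·(5)) = 0 and set its distance from the centre to 2√5:
[m·(0) − (5)]² = 20(m² + 1)
4m² − 1 = 0, so m = −1/2 or m = 1/2.
Through (5, −6) these give x + 2y = −7 and x − 2y = 17.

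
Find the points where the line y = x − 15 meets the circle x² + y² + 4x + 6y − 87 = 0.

(4, −11) and (6, −9)

Express y = x − 15 and substitute into the circle:
2x² − 20x + 48 = 0  ⟹  x² − 10x + 24 = 0
x = 6 or x = 4, giving (6, −9) and (4, −11).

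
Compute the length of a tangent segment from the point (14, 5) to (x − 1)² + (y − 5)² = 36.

The centre is (1, 5) and r = 6. The square of the distance from P to the centre is 169 + 0 = 169.
Power of the point: PT² = |PO|² − r² = 133, so PT = √133.

√133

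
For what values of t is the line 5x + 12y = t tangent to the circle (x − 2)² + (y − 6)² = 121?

Tangency holds when the distance from the centre (2, 6) to the line equals the radius 11:
|5·2 + 12·6 − t| / √169 = 11
|t − (82)| = 11·13, so t = 225 or t = −61.

t = −61 or t = 225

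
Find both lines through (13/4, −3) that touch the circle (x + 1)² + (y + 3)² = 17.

4x + y = 10 and 4x − y = 16

A line y − (−3) = m(x − (13/4)) is tangent when its distance from (−1, −3) is √17:
[m·(−17/4) − (0)]² = 17(m² + 1)
m² − 16 = 0, so m = −4 or m = 4.
Through (13/4, −3) these give 4x + y = 10 and 4x − y = 16.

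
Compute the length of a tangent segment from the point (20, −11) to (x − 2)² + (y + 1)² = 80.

2√86

With centre O = (2, −1), |OP|² = 424 and r² = 80.
Power of the point: PT² = |PO|² − r² = 344, so PT = 2√86.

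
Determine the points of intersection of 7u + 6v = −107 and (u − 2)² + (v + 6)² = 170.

From the line, v = (−107 − 7u)/6. Substituting:
85u² + 850u − 935 = 0  ⟹  u² + 10u − 11 = 0
u = 1 or u = −11, giving (1, −19) and (−11, −5).

(−11, −5) and (1, −19)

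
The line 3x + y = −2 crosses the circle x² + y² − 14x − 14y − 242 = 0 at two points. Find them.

From the line, y = −3x − 2. Substituting:
10x² + 40x − 210 = 0  ⟹  x² + 4x − 21 = 0
x = 3 or x = −7, giving (3, −11) and (−7, 19).

(−7, 19) and (3, −11)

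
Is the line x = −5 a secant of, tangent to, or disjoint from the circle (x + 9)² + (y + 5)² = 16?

tangent

Substituting the line into the circle gives y² + 10y + 25 = 0.
Δ = 100 − 100 = 0.
A repeated root: the line is tangent.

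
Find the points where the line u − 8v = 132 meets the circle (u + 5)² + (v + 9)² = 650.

(−28, −20) and (20, −14)

Express v = (−132 + u)/8 and substitute into the circle:
65u² + 520u − 36400 = 0  ⟹  u² + 8u − 560 = 0
u = 20 or u = −28, giving (20, −14) and (−28, −20).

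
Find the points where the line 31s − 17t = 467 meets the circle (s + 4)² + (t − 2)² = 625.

Express t = (−467 + 31s)/17 and substitute into the circle:
1250s² − 28750s + 75000 = 0  ⟹  s² − 23s + 60 = 0
s = 20 or s = 3, giving (20, 9) and (3, −22).

(3, −22) and (20, 9)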